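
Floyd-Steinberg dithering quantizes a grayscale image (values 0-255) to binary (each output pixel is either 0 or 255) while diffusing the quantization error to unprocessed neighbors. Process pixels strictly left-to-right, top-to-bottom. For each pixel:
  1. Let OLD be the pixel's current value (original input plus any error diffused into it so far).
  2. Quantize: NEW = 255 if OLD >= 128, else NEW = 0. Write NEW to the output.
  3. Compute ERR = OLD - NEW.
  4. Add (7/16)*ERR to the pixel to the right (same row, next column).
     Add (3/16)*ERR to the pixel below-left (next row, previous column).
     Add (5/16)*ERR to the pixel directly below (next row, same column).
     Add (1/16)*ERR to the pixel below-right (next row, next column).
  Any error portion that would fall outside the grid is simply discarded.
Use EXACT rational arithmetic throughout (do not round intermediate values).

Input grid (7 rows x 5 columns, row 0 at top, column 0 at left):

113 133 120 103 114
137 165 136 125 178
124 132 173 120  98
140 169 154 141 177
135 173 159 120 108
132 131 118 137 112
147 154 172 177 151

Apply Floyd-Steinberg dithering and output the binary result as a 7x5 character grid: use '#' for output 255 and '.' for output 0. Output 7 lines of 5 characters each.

(0,0): OLD=113 → NEW=0, ERR=113
(0,1): OLD=2919/16 → NEW=255, ERR=-1161/16
(0,2): OLD=22593/256 → NEW=0, ERR=22593/256
(0,3): OLD=580039/4096 → NEW=255, ERR=-464441/4096
(0,4): OLD=4220017/65536 → NEW=0, ERR=4220017/65536
(1,0): OLD=40629/256 → NEW=255, ERR=-24651/256
(1,1): OLD=253555/2048 → NEW=0, ERR=253555/2048
(1,2): OLD=12579567/65536 → NEW=255, ERR=-4132113/65536
(1,3): OLD=20858947/262144 → NEW=0, ERR=20858947/262144
(1,4): OLD=947274857/4194304 → NEW=255, ERR=-122272663/4194304
(2,0): OLD=3837857/32768 → NEW=0, ERR=3837857/32768
(2,1): OLD=214003835/1048576 → NEW=255, ERR=-53383045/1048576
(2,2): OLD=2578335537/16777216 → NEW=255, ERR=-1699854543/16777216
(2,3): OLD=24463043075/268435456 → NEW=0, ERR=24463043075/268435456
(2,4): OLD=574380406101/4294967296 → NEW=255, ERR=-520836254379/4294967296
(3,0): OLD=2802718225/16777216 → NEW=255, ERR=-1475471855/16777216
(3,1): OLD=13816032317/134217728 → NEW=0, ERR=13816032317/134217728
(3,2): OLD=778584122287/4294967296 → NEW=255, ERR=-316632538193/4294967296
(3,3): OLD=929048796535/8589934592 → NEW=0, ERR=929048796535/8589934592
(3,4): OLD=26404491174899/137438953472 → NEW=255, ERR=-8642441960461/137438953472
(4,0): OLD=272339515231/2147483648 → NEW=0, ERR=272339515231/2147483648
(4,1): OLD=16584169449823/68719476736 → NEW=255, ERR=-939297117857/68719476736
(4,2): OLD=172287645599089/1099511627776 → NEW=255, ERR=-108087819483791/1099511627776
(4,3): OLD=1660562281897311/17592186044416 → NEW=0, ERR=1660562281897311/17592186044416
(4,4): OLD=38394762538640665/281474976710656 → NEW=255, ERR=-33381356522576615/281474976710656
(5,0): OLD=185891965949821/1099511627776 → NEW=255, ERR=-94483499133059/1099511627776
(5,1): OLD=691611240902711/8796093022208 → NEW=0, ERR=691611240902711/8796093022208
(5,2): OLD=38990805849312623/281474976710656 → NEW=255, ERR=-32785313211904657/281474976710656
(5,3): OLD=98131596915657473/1125899906842624 → NEW=0, ERR=98131596915657473/1125899906842624
(5,4): OLD=2143182667061480123/18014398509481984 → NEW=0, ERR=2143182667061480123/18014398509481984
(6,0): OLD=18983904545618989/140737488355328 → NEW=255, ERR=-16904154984989651/140737488355328
(6,1): OLD=445010255955857955/4503599627370496 → NEW=0, ERR=445010255955857955/4503599627370496
(6,2): OLD=14417837027592315825/72057594037927936 → NEW=255, ERR=-3956849452079307855/72057594037927936
(6,3): OLD=225096422986357320411/1152921504606846976 → NEW=255, ERR=-68898560688388658469/1152921504606846976
(6,4): OLD=3089473639012728576445/18446744073709551616 → NEW=255, ERR=-1614446099783207085635/18446744073709551616
Row 0: .#.#.
Row 1: #.#.#
Row 2: .##.#
Row 3: #.#.#
Row 4: .##.#
Row 5: #.#..
Row 6: #.###

Answer: .#.#.
#.#.#
.##.#
#.#.#
.##.#
#.#..
#.###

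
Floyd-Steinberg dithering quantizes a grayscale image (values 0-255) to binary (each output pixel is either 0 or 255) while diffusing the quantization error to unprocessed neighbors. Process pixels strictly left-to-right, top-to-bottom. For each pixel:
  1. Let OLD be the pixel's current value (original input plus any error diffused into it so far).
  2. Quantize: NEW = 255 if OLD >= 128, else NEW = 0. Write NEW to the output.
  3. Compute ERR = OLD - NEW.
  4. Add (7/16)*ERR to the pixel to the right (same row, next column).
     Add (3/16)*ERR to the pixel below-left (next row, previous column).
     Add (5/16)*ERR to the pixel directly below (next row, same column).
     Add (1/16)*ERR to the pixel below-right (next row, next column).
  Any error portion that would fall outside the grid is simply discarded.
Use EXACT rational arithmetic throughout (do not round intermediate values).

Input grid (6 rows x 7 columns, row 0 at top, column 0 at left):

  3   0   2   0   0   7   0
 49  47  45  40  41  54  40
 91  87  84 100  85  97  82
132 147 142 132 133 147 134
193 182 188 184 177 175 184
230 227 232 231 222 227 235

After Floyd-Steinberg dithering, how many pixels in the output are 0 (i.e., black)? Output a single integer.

(0,0): OLD=3 → NEW=0, ERR=3
(0,1): OLD=21/16 → NEW=0, ERR=21/16
(0,2): OLD=659/256 → NEW=0, ERR=659/256
(0,3): OLD=4613/4096 → NEW=0, ERR=4613/4096
(0,4): OLD=32291/65536 → NEW=0, ERR=32291/65536
(0,5): OLD=7566069/1048576 → NEW=0, ERR=7566069/1048576
(0,6): OLD=52962483/16777216 → NEW=0, ERR=52962483/16777216
(1,0): OLD=12847/256 → NEW=0, ERR=12847/256
(1,1): OLD=143433/2048 → NEW=0, ERR=143433/2048
(1,2): OLD=5029117/65536 → NEW=0, ERR=5029117/65536
(1,3): OLD=19445369/262144 → NEW=0, ERR=19445369/262144
(1,4): OLD=1258798603/16777216 → NEW=0, ERR=1258798603/16777216
(1,5): OLD=12039772155/134217728 → NEW=0, ERR=12039772155/134217728
(1,6): OLD=173264707157/2147483648 → NEW=0, ERR=173264707157/2147483648
(2,0): OLD=3926067/32768 → NEW=0, ERR=3926067/32768
(2,1): OLD=187516513/1048576 → NEW=255, ERR=-79870367/1048576
(2,2): OLD=1559305059/16777216 → NEW=0, ERR=1559305059/16777216
(2,3): OLD=24522524427/134217728 → NEW=255, ERR=-9702996213/134217728
(2,4): OLD=105521213051/1073741824 → NEW=0, ERR=105521213051/1073741824
(2,5): OLD=6454293719465/34359738368 → NEW=255, ERR=-2307439564375/34359738368
(2,6): OLD=45871258032431/549755813888 → NEW=0, ERR=45871258032431/549755813888
(3,0): OLD=2603152131/16777216 → NEW=255, ERR=-1675037949/16777216
(3,1): OLD=14016589255/134217728 → NEW=0, ERR=14016589255/134217728
(3,2): OLD=213049304773/1073741824 → NEW=255, ERR=-60754860347/1073741824
(3,3): OLD=467674506067/4294967296 → NEW=0, ERR=467674506067/4294967296
(3,4): OLD=106784403951363/549755813888 → NEW=255, ERR=-33403328590077/549755813888
(3,5): OLD=533123922081721/4398046511104 → NEW=0, ERR=533123922081721/4398046511104
(3,6): OLD=14700777231436263/70368744177664 → NEW=255, ERR=-3243252533868057/70368744177664
(4,0): OLD=389512593869/2147483648 → NEW=255, ERR=-158095736371/2147483648
(4,1): OLD=5689195349225/34359738368 → NEW=255, ERR=-3072537934615/34359738368
(4,2): OLD=86937984808007/549755813888 → NEW=255, ERR=-53249747733433/549755813888
(4,3): OLD=706864045783613/4398046511104 → NEW=255, ERR=-414637814547907/4398046511104
(4,4): OLD=5147470167232935/35184372088832 → NEW=255, ERR=-3824544715419225/35184372088832
(4,5): OLD=172133387786993703/1125899906842624 → NEW=255, ERR=-114971088457875417/1125899906842624
(4,6): OLD=2386871227883033153/18014398509481984 → NEW=255, ERR=-2206800392034872767/18014398509481984
(5,0): OLD=104578564480715/549755813888 → NEW=255, ERR=-35609168060725/549755813888
(5,1): OLD=650712076567833/4398046511104 → NEW=255, ERR=-470789783763687/4398046511104
(5,2): OLD=4631415977130239/35184372088832 → NEW=255, ERR=-4340598905521921/35184372088832
(5,3): OLD=34095058159277979/281474976710656 → NEW=0, ERR=34095058159277979/281474976710656
(5,4): OLD=3890870397199817417/18014398509481984 → NEW=255, ERR=-702801222718088503/18014398509481984
(5,5): OLD=21366215840191325753/144115188075855872 → NEW=255, ERR=-15383157119151921607/144115188075855872
(5,6): OLD=331202692327151663415/2305843009213693952 → NEW=255, ERR=-256787275022340294345/2305843009213693952
Output grid:
  Row 0: .......  (7 black, running=7)
  Row 1: .......  (7 black, running=14)
  Row 2: .#.#.#.  (4 black, running=18)
  Row 3: #.#.#.#  (3 black, running=21)
  Row 4: #######  (0 black, running=21)
  Row 5: ###.###  (1 black, running=22)

Answer: 22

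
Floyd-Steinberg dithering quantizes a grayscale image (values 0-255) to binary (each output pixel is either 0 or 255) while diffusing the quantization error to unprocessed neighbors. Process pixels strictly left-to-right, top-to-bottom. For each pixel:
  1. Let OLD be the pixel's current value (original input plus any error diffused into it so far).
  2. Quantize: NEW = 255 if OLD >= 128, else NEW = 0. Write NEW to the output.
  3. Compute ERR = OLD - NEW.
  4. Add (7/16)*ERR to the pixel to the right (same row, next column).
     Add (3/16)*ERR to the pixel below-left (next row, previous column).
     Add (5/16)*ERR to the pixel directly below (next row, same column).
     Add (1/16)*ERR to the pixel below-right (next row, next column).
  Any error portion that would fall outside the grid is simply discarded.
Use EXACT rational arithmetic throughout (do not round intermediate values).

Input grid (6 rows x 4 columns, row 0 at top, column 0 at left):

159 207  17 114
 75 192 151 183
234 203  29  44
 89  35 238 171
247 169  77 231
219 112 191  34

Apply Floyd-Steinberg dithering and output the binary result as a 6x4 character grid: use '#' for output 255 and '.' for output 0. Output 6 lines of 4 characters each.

(0,0): OLD=159 → NEW=255, ERR=-96
(0,1): OLD=165 → NEW=255, ERR=-90
(0,2): OLD=-179/8 → NEW=0, ERR=-179/8
(0,3): OLD=13339/128 → NEW=0, ERR=13339/128
(1,0): OLD=225/8 → NEW=0, ERR=225/8
(1,1): OLD=10623/64 → NEW=255, ERR=-5697/64
(1,2): OLD=243667/2048 → NEW=0, ERR=243667/2048
(1,3): OLD=8723509/32768 → NEW=255, ERR=367669/32768
(2,0): OLD=231525/1024 → NEW=255, ERR=-29595/1024
(2,1): OLD=6114655/32768 → NEW=255, ERR=-2241185/32768
(2,2): OLD=2149445/65536 → NEW=0, ERR=2149445/65536
(2,3): OLD=72657493/1048576 → NEW=0, ERR=72657493/1048576
(3,0): OLD=35202877/524288 → NEW=0, ERR=35202877/524288
(3,1): OLD=397160659/8388608 → NEW=0, ERR=397160659/8388608
(3,2): OLD=37269625149/134217728 → NEW=255, ERR=3044104509/134217728
(3,3): OLD=439431294251/2147483648 → NEW=255, ERR=-108177035989/2147483648
(4,0): OLD=37159490953/134217728 → NEW=255, ERR=2933970313/134217728
(4,1): OLD=216689815731/1073741824 → NEW=255, ERR=-57114349389/1073741824
(4,2): OLD=1866769344347/34359738368 → NEW=0, ERR=1866769344347/34359738368
(4,3): OLD=132186106293741/549755813888 → NEW=255, ERR=-8001626247699/549755813888
(5,0): OLD=3708407115649/17179869184 → NEW=255, ERR=-672459526271/17179869184
(5,1): OLD=49371326318591/549755813888 → NEW=0, ERR=49371326318591/549755813888
(5,2): OLD=132609198336835/549755813888 → NEW=255, ERR=-7578534204605/549755813888
(5,3): OLD=117938800796947/4398046511104 → NEW=0, ERR=117938800796947/4398046511104
Row 0: ##..
Row 1: .#.#
Row 2: ##..
Row 3: ..##
Row 4: ##.#
Row 5: #.#.

Answer: ##..
.#.#
##..
..##
##.#
#.#.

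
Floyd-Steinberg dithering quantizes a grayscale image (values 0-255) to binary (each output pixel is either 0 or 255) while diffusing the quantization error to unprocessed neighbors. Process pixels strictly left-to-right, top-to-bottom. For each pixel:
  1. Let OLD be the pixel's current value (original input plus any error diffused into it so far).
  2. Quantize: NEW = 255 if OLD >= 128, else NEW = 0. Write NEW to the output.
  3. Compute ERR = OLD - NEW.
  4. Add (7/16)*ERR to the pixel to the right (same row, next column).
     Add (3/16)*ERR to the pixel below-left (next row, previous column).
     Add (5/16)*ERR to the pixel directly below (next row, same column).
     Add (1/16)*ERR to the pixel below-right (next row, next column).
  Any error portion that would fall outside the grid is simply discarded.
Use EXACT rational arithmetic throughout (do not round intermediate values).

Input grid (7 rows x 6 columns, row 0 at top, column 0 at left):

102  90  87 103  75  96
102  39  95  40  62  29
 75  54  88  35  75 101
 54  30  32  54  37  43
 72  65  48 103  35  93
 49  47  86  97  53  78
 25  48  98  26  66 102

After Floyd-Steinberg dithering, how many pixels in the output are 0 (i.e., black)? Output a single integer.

Answer: 32

Derivation:
(0,0): OLD=102 → NEW=0, ERR=102
(0,1): OLD=1077/8 → NEW=255, ERR=-963/8
(0,2): OLD=4395/128 → NEW=0, ERR=4395/128
(0,3): OLD=241709/2048 → NEW=0, ERR=241709/2048
(0,4): OLD=4149563/32768 → NEW=0, ERR=4149563/32768
(0,5): OLD=79378589/524288 → NEW=255, ERR=-54314851/524288
(1,0): OLD=14247/128 → NEW=0, ERR=14247/128
(1,1): OLD=64401/1024 → NEW=0, ERR=64401/1024
(1,2): OLD=4844773/32768 → NEW=255, ERR=-3511067/32768
(1,3): OLD=7326145/131072 → NEW=0, ERR=7326145/131072
(1,4): OLD=956123747/8388608 → NEW=0, ERR=956123747/8388608
(1,5): OLD=7302280389/134217728 → NEW=0, ERR=7302280389/134217728
(2,0): OLD=1991883/16384 → NEW=0, ERR=1991883/16384
(2,1): OLD=59616105/524288 → NEW=0, ERR=59616105/524288
(2,2): OLD=995511931/8388608 → NEW=0, ERR=995511931/8388608
(2,3): OLD=7990054243/67108864 → NEW=0, ERR=7990054243/67108864
(2,4): OLD=378820746409/2147483648 → NEW=255, ERR=-168787583831/2147483648
(2,5): OLD=3117770598703/34359738368 → NEW=0, ERR=3117770598703/34359738368
(3,0): OLD=950534427/8388608 → NEW=0, ERR=950534427/8388608
(3,1): OLD=9727970559/67108864 → NEW=255, ERR=-7384789761/67108864
(3,2): OLD=27043855725/536870912 → NEW=0, ERR=27043855725/536870912
(3,3): OLD=3639550813895/34359738368 → NEW=0, ERR=3639550813895/34359738368
(3,4): OLD=22879516836583/274877906944 → NEW=0, ERR=22879516836583/274877906944
(3,5): OLD=452378631051305/4398046511104 → NEW=0, ERR=452378631051305/4398046511104
(4,0): OLD=93176419125/1073741824 → NEW=0, ERR=93176419125/1073741824
(4,1): OLD=1462074790961/17179869184 → NEW=0, ERR=1462074790961/17179869184
(4,2): OLD=62649000056131/549755813888 → NEW=0, ERR=62649000056131/549755813888
(4,3): OLD=1800674656073839/8796093022208 → NEW=255, ERR=-442329064589201/8796093022208
(4,4): OLD=9136228128830303/140737488355328 → NEW=0, ERR=9136228128830303/140737488355328
(4,5): OLD=357465873163079481/2251799813685248 → NEW=255, ERR=-216743079326658759/2251799813685248
(5,0): OLD=25309355343139/274877906944 → NEW=0, ERR=25309355343139/274877906944
(5,1): OLD=1237332640161875/8796093022208 → NEW=255, ERR=-1005671080501165/8796093022208
(5,2): OLD=4748620769372481/70368744177664 → NEW=0, ERR=4748620769372481/70368744177664
(5,3): OLD=292965775932408155/2251799813685248 → NEW=255, ERR=-281243176557330085/2251799813685248
(5,4): OLD=-11467902763075973/4503599627370496 → NEW=0, ERR=-11467902763075973/4503599627370496
(5,5): OLD=3665145522472829303/72057594037927936 → NEW=0, ERR=3665145522472829303/72057594037927936
(6,0): OLD=4550920822281945/140737488355328 → NEW=0, ERR=4550920822281945/140737488355328
(6,1): OLD=100939264924694373/2251799813685248 → NEW=0, ERR=100939264924694373/2251799813685248
(6,2): OLD=973998739787659485/9007199254740992 → NEW=0, ERR=973998739787659485/9007199254740992
(6,3): OLD=5479138579240489097/144115188075855872 → NEW=0, ERR=5479138579240489097/144115188075855872
(6,4): OLD=192696054055862919209/2305843009213693952 → NEW=0, ERR=192696054055862919209/2305843009213693952
(6,5): OLD=5692559886808746754431/36893488147419103232 → NEW=255, ERR=-3715279590783124569729/36893488147419103232
Output grid:
  Row 0: .#...#  (4 black, running=4)
  Row 1: ..#...  (5 black, running=9)
  Row 2: ....#.  (5 black, running=14)
  Row 3: .#....  (5 black, running=19)
  Row 4: ...#.#  (4 black, running=23)
  Row 5: .#.#..  (4 black, running=27)
  Row 6: .....#  (5 black, running=32)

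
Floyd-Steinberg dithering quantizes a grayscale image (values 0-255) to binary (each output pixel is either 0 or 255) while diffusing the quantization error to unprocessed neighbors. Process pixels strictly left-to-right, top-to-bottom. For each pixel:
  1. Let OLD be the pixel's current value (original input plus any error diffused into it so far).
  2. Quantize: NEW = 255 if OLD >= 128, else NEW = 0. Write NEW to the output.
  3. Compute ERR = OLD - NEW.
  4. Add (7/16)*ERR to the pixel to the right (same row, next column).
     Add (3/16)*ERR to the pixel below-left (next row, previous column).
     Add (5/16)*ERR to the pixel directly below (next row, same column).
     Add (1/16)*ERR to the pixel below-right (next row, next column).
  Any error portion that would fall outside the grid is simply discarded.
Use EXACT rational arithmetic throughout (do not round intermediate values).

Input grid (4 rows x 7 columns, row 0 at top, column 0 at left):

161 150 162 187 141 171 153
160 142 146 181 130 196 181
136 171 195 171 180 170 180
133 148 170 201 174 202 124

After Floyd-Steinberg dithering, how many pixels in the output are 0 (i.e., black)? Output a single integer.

(0,0): OLD=161 → NEW=255, ERR=-94
(0,1): OLD=871/8 → NEW=0, ERR=871/8
(0,2): OLD=26833/128 → NEW=255, ERR=-5807/128
(0,3): OLD=342327/2048 → NEW=255, ERR=-179913/2048
(0,4): OLD=3360897/32768 → NEW=0, ERR=3360897/32768
(0,5): OLD=113179527/524288 → NEW=255, ERR=-20513913/524288
(0,6): OLD=1139859633/8388608 → NEW=255, ERR=-999235407/8388608
(1,0): OLD=19333/128 → NEW=255, ERR=-13307/128
(1,1): OLD=118947/1024 → NEW=0, ERR=118947/1024
(1,2): OLD=5668063/32768 → NEW=255, ERR=-2687777/32768
(1,3): OLD=17571187/131072 → NEW=255, ERR=-15852173/131072
(1,4): OLD=807930489/8388608 → NEW=0, ERR=807930489/8388608
(1,5): OLD=14091879241/67108864 → NEW=255, ERR=-3020881079/67108864
(1,6): OLD=130605905447/1073741824 → NEW=0, ERR=130605905447/1073741824
(2,0): OLD=2052785/16384 → NEW=0, ERR=2052785/16384
(2,1): OLD=125953835/524288 → NEW=255, ERR=-7739605/524288
(2,2): OLD=1237253953/8388608 → NEW=255, ERR=-901841087/8388608
(2,3): OLD=6650684537/67108864 → NEW=0, ERR=6650684537/67108864
(2,4): OLD=127483291913/536870912 → NEW=255, ERR=-9418790647/536870912
(2,5): OLD=3042277024835/17179869184 → NEW=255, ERR=-1338589617085/17179869184
(2,6): OLD=49783022809861/274877906944 → NEW=255, ERR=-20310843460859/274877906944
(3,0): OLD=1420911649/8388608 → NEW=255, ERR=-718183391/8388608
(3,1): OLD=6281637133/67108864 → NEW=0, ERR=6281637133/67108864
(3,2): OLD=104697655351/536870912 → NEW=255, ERR=-32204427209/536870912
(3,3): OLD=420299760625/2147483648 → NEW=255, ERR=-127308569615/2147483648
(3,4): OLD=36879275796513/274877906944 → NEW=255, ERR=-33214590474207/274877906944
(3,5): OLD=241530570681459/2199023255552 → NEW=0, ERR=241530570681459/2199023255552
(3,6): OLD=5069802924364141/35184372088832 → NEW=255, ERR=-3902211958288019/35184372088832
Output grid:
  Row 0: #.##.##  (2 black, running=2)
  Row 1: #.##.#.  (3 black, running=5)
  Row 2: .##.###  (2 black, running=7)
  Row 3: #.###.#  (2 black, running=9)

Answer: 9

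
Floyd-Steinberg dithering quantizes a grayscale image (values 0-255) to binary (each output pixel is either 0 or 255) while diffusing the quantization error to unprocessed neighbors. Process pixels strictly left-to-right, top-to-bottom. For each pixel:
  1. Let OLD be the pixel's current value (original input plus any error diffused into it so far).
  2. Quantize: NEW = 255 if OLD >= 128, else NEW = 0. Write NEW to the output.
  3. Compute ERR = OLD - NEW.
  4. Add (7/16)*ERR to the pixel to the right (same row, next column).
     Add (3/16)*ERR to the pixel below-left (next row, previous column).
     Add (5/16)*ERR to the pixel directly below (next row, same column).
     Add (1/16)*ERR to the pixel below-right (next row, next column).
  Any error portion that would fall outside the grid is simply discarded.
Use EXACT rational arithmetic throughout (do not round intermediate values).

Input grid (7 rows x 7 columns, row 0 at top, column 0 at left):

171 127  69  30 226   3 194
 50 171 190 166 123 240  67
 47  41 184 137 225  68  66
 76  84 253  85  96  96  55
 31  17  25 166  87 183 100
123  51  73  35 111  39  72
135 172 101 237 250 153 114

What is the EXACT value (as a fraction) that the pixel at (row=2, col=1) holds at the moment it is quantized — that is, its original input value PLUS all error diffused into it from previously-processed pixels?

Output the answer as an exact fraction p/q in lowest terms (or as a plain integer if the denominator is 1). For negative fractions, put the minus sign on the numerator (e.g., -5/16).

Answer: 14862501/262144

Derivation:
(0,0): OLD=171 → NEW=255, ERR=-84
(0,1): OLD=361/4 → NEW=0, ERR=361/4
(0,2): OLD=6943/64 → NEW=0, ERR=6943/64
(0,3): OLD=79321/1024 → NEW=0, ERR=79321/1024
(0,4): OLD=4258031/16384 → NEW=255, ERR=80111/16384
(0,5): OLD=1347209/262144 → NEW=0, ERR=1347209/262144
(0,6): OLD=823125439/4194304 → NEW=255, ERR=-246422081/4194304
(1,0): OLD=2603/64 → NEW=0, ERR=2603/64
(1,1): OLD=118829/512 → NEW=255, ERR=-11731/512
(1,2): OLD=3834545/16384 → NEW=255, ERR=-343375/16384
(1,3): OLD=12368925/65536 → NEW=255, ERR=-4342755/65536
(1,4): OLD=425058935/4194304 → NEW=0, ERR=425058935/4194304
(1,5): OLD=9235279399/33554432 → NEW=255, ERR=678899239/33554432
(1,6): OLD=31038205289/536870912 → NEW=0, ERR=31038205289/536870912
(2,0): OLD=453951/8192 → NEW=0, ERR=453951/8192
(2,1): OLD=14862501/262144 → NEW=0, ERR=14862501/262144
Target (2,1): original=41, with diffused error = 14862501/262144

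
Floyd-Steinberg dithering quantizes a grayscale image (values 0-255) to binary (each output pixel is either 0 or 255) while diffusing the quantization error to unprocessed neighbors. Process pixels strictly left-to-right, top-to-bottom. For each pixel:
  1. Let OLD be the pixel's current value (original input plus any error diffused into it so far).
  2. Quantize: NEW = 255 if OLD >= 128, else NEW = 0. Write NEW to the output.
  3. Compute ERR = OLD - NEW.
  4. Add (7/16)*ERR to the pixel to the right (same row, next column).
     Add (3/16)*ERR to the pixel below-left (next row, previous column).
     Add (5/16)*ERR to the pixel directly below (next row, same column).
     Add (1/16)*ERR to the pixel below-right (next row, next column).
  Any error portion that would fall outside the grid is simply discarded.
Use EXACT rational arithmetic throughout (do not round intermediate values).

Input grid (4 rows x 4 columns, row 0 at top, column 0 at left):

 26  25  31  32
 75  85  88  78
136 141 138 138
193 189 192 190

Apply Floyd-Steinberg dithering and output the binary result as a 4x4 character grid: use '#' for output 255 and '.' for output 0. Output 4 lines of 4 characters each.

(0,0): OLD=26 → NEW=0, ERR=26
(0,1): OLD=291/8 → NEW=0, ERR=291/8
(0,2): OLD=6005/128 → NEW=0, ERR=6005/128
(0,3): OLD=107571/2048 → NEW=0, ERR=107571/2048
(1,0): OLD=11513/128 → NEW=0, ERR=11513/128
(1,1): OLD=149647/1024 → NEW=255, ERR=-111473/1024
(1,2): OLD=2200571/32768 → NEW=0, ERR=2200571/32768
(1,3): OLD=66441421/524288 → NEW=0, ERR=66441421/524288
(2,0): OLD=2354325/16384 → NEW=255, ERR=-1823595/16384
(2,1): OLD=40107639/524288 → NEW=0, ERR=40107639/524288
(2,2): OLD=219584643/1048576 → NEW=255, ERR=-47802237/1048576
(2,3): OLD=2715472631/16777216 → NEW=255, ERR=-1562717449/16777216
(3,0): OLD=1447549061/8388608 → NEW=255, ERR=-691545979/8388608
(3,1): OLD=21654005531/134217728 → NEW=255, ERR=-12571515109/134217728
(3,2): OLD=266485159781/2147483648 → NEW=0, ERR=266485159781/2147483648
(3,3): OLD=7295708259651/34359738368 → NEW=255, ERR=-1466025024189/34359738368
Row 0: ....
Row 1: .#..
Row 2: #.##
Row 3: ##.#

Answer: ....
.#..
#.##
##.#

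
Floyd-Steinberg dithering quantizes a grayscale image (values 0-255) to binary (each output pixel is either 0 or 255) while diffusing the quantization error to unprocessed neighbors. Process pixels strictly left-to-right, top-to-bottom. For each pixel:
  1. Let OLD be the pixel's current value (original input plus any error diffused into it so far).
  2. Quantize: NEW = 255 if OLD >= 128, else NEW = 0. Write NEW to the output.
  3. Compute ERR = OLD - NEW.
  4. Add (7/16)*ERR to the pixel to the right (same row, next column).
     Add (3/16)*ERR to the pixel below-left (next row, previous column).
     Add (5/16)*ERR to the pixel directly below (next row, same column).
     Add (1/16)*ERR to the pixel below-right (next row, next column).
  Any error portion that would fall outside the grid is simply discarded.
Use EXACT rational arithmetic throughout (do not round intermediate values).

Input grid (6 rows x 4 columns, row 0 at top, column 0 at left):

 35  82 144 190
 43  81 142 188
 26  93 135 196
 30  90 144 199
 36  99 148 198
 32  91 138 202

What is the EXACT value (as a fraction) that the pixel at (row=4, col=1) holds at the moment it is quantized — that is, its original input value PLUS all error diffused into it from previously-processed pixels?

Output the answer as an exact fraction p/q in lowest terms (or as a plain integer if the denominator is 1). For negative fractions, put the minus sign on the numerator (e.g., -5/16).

(0,0): OLD=35 → NEW=0, ERR=35
(0,1): OLD=1557/16 → NEW=0, ERR=1557/16
(0,2): OLD=47763/256 → NEW=255, ERR=-17517/256
(0,3): OLD=655621/4096 → NEW=255, ERR=-388859/4096
(1,0): OLD=18479/256 → NEW=0, ERR=18479/256
(1,1): OLD=271049/2048 → NEW=255, ERR=-251191/2048
(1,2): OLD=3620093/65536 → NEW=0, ERR=3620093/65536
(1,3): OLD=186879867/1048576 → NEW=255, ERR=-80507013/1048576
(2,0): OLD=837555/32768 → NEW=0, ERR=837555/32768
(2,1): OLD=84643681/1048576 → NEW=0, ERR=84643681/1048576
(2,2): OLD=347113317/2097152 → NEW=255, ERR=-187660443/2097152
(2,3): OLD=4573818417/33554432 → NEW=255, ERR=-3982561743/33554432
(3,0): OLD=891256323/16777216 → NEW=0, ERR=891256323/16777216
(3,1): OLD=33094457309/268435456 → NEW=0, ERR=33094457309/268435456
(3,2): OLD=656121108771/4294967296 → NEW=255, ERR=-439095551709/4294967296
(3,3): OLD=7668338905717/68719476736 → NEW=0, ERR=7668338905717/68719476736
(4,0): OLD=325202700423/4294967296 → NEW=0, ERR=325202700423/4294967296
(4,1): OLD=5319039324053/34359738368 → NEW=255, ERR=-3442693959787/34359738368
Target (4,1): original=99, with diffused error = 5319039324053/34359738368

Answer: 5319039324053/34359738368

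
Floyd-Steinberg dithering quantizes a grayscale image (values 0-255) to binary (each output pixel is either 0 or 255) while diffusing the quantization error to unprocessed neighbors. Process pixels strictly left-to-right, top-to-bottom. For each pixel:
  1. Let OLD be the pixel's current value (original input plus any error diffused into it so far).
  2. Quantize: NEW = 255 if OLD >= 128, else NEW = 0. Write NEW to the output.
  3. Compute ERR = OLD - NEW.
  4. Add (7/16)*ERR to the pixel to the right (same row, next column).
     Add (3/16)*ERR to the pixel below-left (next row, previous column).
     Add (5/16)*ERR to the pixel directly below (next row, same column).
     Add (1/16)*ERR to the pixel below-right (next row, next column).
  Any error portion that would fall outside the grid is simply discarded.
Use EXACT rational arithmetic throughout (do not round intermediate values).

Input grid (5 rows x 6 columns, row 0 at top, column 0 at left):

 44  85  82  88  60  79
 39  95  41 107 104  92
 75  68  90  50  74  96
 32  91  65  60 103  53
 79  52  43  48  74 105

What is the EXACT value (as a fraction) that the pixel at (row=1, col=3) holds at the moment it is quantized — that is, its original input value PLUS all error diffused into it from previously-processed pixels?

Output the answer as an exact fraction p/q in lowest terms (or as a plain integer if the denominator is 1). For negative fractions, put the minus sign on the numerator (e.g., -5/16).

Answer: 6438997/65536

Derivation:
(0,0): OLD=44 → NEW=0, ERR=44
(0,1): OLD=417/4 → NEW=0, ERR=417/4
(0,2): OLD=8167/64 → NEW=0, ERR=8167/64
(0,3): OLD=147281/1024 → NEW=255, ERR=-113839/1024
(0,4): OLD=186167/16384 → NEW=0, ERR=186167/16384
(0,5): OLD=22012545/262144 → NEW=0, ERR=22012545/262144
(1,0): OLD=4627/64 → NEW=0, ERR=4627/64
(1,1): OLD=95173/512 → NEW=255, ERR=-35387/512
(1,2): OLD=594921/16384 → NEW=0, ERR=594921/16384
(1,3): OLD=6438997/65536 → NEW=0, ERR=6438997/65536
Target (1,3): original=107, with diffused error = 6438997/65536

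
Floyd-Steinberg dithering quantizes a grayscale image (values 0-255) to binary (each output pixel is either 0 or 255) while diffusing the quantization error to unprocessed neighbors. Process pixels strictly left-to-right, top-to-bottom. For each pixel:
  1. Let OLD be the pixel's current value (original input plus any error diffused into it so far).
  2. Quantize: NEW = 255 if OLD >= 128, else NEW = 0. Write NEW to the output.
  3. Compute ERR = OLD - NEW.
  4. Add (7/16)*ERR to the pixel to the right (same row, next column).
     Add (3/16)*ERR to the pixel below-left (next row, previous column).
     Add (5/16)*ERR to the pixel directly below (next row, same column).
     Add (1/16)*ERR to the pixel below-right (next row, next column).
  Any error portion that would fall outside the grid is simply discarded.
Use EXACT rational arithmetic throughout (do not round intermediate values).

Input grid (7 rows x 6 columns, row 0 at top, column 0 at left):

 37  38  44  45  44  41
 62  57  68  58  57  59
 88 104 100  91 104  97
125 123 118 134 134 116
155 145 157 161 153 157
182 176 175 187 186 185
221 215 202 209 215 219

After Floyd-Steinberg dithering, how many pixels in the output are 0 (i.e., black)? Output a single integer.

Answer: 20

Derivation:
(0,0): OLD=37 → NEW=0, ERR=37
(0,1): OLD=867/16 → NEW=0, ERR=867/16
(0,2): OLD=17333/256 → NEW=0, ERR=17333/256
(0,3): OLD=305651/4096 → NEW=0, ERR=305651/4096
(0,4): OLD=5023141/65536 → NEW=0, ERR=5023141/65536
(0,5): OLD=78153603/1048576 → NEW=0, ERR=78153603/1048576
(1,0): OLD=21433/256 → NEW=0, ERR=21433/256
(1,1): OLD=257167/2048 → NEW=0, ERR=257167/2048
(1,2): OLD=10582331/65536 → NEW=255, ERR=-6129349/65536
(1,3): OLD=15467679/262144 → NEW=0, ERR=15467679/262144
(1,4): OLD=2103955069/16777216 → NEW=0, ERR=2103955069/16777216
(1,5): OLD=38103589723/268435456 → NEW=255, ERR=-30347451557/268435456
(2,0): OLD=4512405/32768 → NEW=255, ERR=-3843435/32768
(2,1): OLD=83489335/1048576 → NEW=0, ERR=83489335/1048576
(2,2): OLD=2089080677/16777216 → NEW=0, ERR=2089080677/16777216
(2,3): OLD=24371800189/134217728 → NEW=255, ERR=-9853720451/134217728
(2,4): OLD=401837466615/4294967296 → NEW=0, ERR=401837466615/4294967296
(2,5): OLD=7589467882801/68719476736 → NEW=0, ERR=7589467882801/68719476736
(3,0): OLD=1732670405/16777216 → NEW=0, ERR=1732670405/16777216
(3,1): OLD=28062402017/134217728 → NEW=255, ERR=-6163118623/134217728
(3,2): OLD=137474970355/1073741824 → NEW=255, ERR=-136329194765/1073741824
(3,3): OLD=5554914210201/68719476736 → NEW=0, ERR=5554914210201/68719476736
(3,4): OLD=118044626850041/549755813888 → NEW=255, ERR=-22143105691399/549755813888
(3,5): OLD=1220358961775095/8796093022208 → NEW=255, ERR=-1022644758887945/8796093022208
(4,0): OLD=383677425771/2147483648 → NEW=255, ERR=-163930904469/2147483648
(4,1): OLD=2745402885487/34359738368 → NEW=0, ERR=2745402885487/34359738368
(4,2): OLD=180942849528477/1099511627776 → NEW=255, ERR=-99432615554403/1099511627776
(4,3): OLD=2308247051498481/17592186044416 → NEW=255, ERR=-2177760389827599/17592186044416
(4,4): OLD=19564641281797121/281474976710656 → NEW=0, ERR=19564641281797121/281474976710656
(4,5): OLD=669057198933680231/4503599627370496 → NEW=255, ERR=-479360706045796249/4503599627370496
(5,0): OLD=95177294426557/549755813888 → NEW=255, ERR=-45010438114883/549755813888
(5,1): OLD=2523112602135437/17592186044416 → NEW=255, ERR=-1962894839190643/17592186044416
(5,2): OLD=11217806456782303/140737488355328 → NEW=0, ERR=11217806456782303/140737488355328
(5,3): OLD=858240763790491269/4503599627370496 → NEW=255, ERR=-290177141188985211/4503599627370496
(5,4): OLD=1367631878417776901/9007199254740992 → NEW=255, ERR=-929203931541176059/9007199254740992
(5,5): OLD=15989343733804649289/144115188075855872 → NEW=0, ERR=15989343733804649289/144115188075855872
(6,0): OLD=49115615237101767/281474976710656 → NEW=255, ERR=-22660503824115513/281474976710656
(6,1): OLD=696880300406470331/4503599627370496 → NEW=255, ERR=-451537604573006149/4503599627370496
(6,2): OLD=2954171823583952067/18014398509481984 → NEW=255, ERR=-1639499796333953853/18014398509481984
(6,3): OLD=38820762854811451735/288230376151711744 → NEW=255, ERR=-34677983063875042985/288230376151711744
(6,4): OLD=677458708834907771255/4611686018427387904 → NEW=255, ERR=-498521225864076144265/4611686018427387904
(6,5): OLD=14752241811980695949793/73786976294838206464 → NEW=255, ERR=-4063437143203046698527/73786976294838206464
Output grid:
  Row 0: ......  (6 black, running=6)
  Row 1: ..#..#  (4 black, running=10)
  Row 2: #..#..  (4 black, running=14)
  Row 3: .##.##  (2 black, running=16)
  Row 4: #.##.#  (2 black, running=18)
  Row 5: ##.##.  (2 black, running=20)
  Row 6: ######  (0 black, running=20)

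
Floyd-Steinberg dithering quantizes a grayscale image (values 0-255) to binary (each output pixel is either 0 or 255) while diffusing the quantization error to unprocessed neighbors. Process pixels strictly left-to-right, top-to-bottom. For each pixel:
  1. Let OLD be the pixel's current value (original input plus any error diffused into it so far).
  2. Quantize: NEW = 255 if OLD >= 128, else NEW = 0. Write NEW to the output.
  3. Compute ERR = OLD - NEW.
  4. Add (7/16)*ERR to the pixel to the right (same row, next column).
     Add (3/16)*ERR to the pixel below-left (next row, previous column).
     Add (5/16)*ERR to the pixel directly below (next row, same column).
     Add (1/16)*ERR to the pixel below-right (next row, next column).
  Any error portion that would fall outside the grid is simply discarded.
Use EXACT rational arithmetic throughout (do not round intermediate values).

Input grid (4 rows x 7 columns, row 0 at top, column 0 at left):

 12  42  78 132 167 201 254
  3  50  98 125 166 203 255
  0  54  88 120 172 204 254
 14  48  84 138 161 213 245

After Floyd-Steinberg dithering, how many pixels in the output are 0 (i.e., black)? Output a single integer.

(0,0): OLD=12 → NEW=0, ERR=12
(0,1): OLD=189/4 → NEW=0, ERR=189/4
(0,2): OLD=6315/64 → NEW=0, ERR=6315/64
(0,3): OLD=179373/1024 → NEW=255, ERR=-81747/1024
(0,4): OLD=2163899/16384 → NEW=255, ERR=-2014021/16384
(0,5): OLD=38592797/262144 → NEW=255, ERR=-28253923/262144
(0,6): OLD=867575755/4194304 → NEW=255, ERR=-201971765/4194304
(1,0): OLD=999/64 → NEW=0, ERR=999/64
(1,1): OLD=46513/512 → NEW=0, ERR=46513/512
(1,2): OLD=2565157/16384 → NEW=255, ERR=-1612763/16384
(1,3): OLD=2628369/65536 → NEW=0, ERR=2628369/65536
(1,4): OLD=503038115/4194304 → NEW=0, ERR=503038115/4194304
(1,5): OLD=6881273843/33554432 → NEW=255, ERR=-1675106317/33554432
(1,6): OLD=113480965597/536870912 → NEW=255, ERR=-23421116963/536870912
(2,0): OLD=179499/8192 → NEW=0, ERR=179499/8192
(2,1): OLD=19528297/262144 → NEW=0, ERR=19528297/262144
(2,2): OLD=432130875/4194304 → NEW=0, ERR=432130875/4194304
(2,3): OLD=6507652451/33554432 → NEW=255, ERR=-2048727709/33554432
(2,4): OLD=47221316739/268435456 → NEW=255, ERR=-21229724541/268435456
(2,5): OLD=1315247535665/8589934592 → NEW=255, ERR=-875185785295/8589934592
(2,6): OLD=26480677110631/137438953472 → NEW=255, ERR=-8566256024729/137438953472
(3,0): OLD=146024987/4194304 → NEW=0, ERR=146024987/4194304
(3,1): OLD=3596980127/33554432 → NEW=0, ERR=3596980127/33554432
(3,2): OLD=41957345693/268435456 → NEW=255, ERR=-26493695587/268435456
(3,3): OLD=72316927939/1073741824 → NEW=0, ERR=72316927939/1073741824
(3,4): OLD=19630631897627/137438953472 → NEW=255, ERR=-15416301237733/137438953472
(3,5): OLD=126947297452833/1099511627776 → NEW=0, ERR=126947297452833/1099511627776
(3,6): OLD=4744042641544831/17592186044416 → NEW=255, ERR=258035200218751/17592186044416
Output grid:
  Row 0: ...####  (3 black, running=3)
  Row 1: ..#..##  (4 black, running=7)
  Row 2: ...####  (3 black, running=10)
  Row 3: ..#.#.#  (4 black, running=14)

Answer: 14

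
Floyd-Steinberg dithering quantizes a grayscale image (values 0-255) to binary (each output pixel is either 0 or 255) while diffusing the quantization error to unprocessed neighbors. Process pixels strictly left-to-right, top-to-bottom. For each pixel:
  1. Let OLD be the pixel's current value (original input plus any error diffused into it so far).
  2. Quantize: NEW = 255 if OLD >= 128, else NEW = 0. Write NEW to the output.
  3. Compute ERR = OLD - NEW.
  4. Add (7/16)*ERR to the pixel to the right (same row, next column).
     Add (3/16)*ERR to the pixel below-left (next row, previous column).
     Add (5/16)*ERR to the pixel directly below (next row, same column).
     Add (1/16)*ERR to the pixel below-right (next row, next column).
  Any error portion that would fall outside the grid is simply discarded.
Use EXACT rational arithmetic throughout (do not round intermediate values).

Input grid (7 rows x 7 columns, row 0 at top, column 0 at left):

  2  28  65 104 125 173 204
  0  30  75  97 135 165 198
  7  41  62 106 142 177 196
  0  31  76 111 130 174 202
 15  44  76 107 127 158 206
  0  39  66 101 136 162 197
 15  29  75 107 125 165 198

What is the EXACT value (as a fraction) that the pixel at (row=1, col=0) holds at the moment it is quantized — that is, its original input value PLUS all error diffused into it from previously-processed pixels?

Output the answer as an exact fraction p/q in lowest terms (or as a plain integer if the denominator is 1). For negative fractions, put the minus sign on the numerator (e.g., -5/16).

Answer: 773/128

Derivation:
(0,0): OLD=2 → NEW=0, ERR=2
(0,1): OLD=231/8 → NEW=0, ERR=231/8
(0,2): OLD=9937/128 → NEW=0, ERR=9937/128
(0,3): OLD=282551/2048 → NEW=255, ERR=-239689/2048
(0,4): OLD=2418177/32768 → NEW=0, ERR=2418177/32768
(0,5): OLD=107629063/524288 → NEW=255, ERR=-26064377/524288
(0,6): OLD=1528825393/8388608 → NEW=255, ERR=-610269647/8388608
(1,0): OLD=773/128 → NEW=0, ERR=773/128
Target (1,0): original=0, with diffused error = 773/128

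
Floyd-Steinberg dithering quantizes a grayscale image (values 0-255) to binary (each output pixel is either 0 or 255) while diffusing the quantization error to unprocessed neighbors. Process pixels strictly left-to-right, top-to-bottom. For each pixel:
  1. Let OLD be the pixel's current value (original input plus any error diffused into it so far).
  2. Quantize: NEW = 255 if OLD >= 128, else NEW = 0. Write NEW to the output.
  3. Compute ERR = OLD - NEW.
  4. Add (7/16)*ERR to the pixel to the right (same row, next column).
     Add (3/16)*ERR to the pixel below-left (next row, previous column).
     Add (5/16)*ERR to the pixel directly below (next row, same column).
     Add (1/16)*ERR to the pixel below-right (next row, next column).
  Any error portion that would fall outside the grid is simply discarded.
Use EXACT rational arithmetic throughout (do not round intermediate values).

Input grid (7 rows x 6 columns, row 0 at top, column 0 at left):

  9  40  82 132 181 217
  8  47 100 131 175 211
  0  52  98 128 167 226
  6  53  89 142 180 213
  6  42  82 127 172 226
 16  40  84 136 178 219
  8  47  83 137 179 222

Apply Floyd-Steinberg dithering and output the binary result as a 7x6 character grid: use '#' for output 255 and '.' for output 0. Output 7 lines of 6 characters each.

(0,0): OLD=9 → NEW=0, ERR=9
(0,1): OLD=703/16 → NEW=0, ERR=703/16
(0,2): OLD=25913/256 → NEW=0, ERR=25913/256
(0,3): OLD=722063/4096 → NEW=255, ERR=-322417/4096
(0,4): OLD=9605097/65536 → NEW=255, ERR=-7106583/65536
(0,5): OLD=177794911/1048576 → NEW=255, ERR=-89591969/1048576
(1,0): OLD=4877/256 → NEW=0, ERR=4877/256
(1,1): OLD=181467/2048 → NEW=0, ERR=181467/2048
(1,2): OLD=10379895/65536 → NEW=255, ERR=-6331785/65536
(1,3): OLD=13140395/262144 → NEW=0, ERR=13140395/262144
(1,4): OLD=2384102561/16777216 → NEW=255, ERR=-1894087519/16777216
(1,5): OLD=34394625815/268435456 → NEW=255, ERR=-34056415465/268435456
(2,0): OLD=739481/32768 → NEW=0, ERR=739481/32768
(2,1): OLD=76166563/1048576 → NEW=0, ERR=76166563/1048576
(2,2): OLD=1921386153/16777216 → NEW=0, ERR=1921386153/16777216
(2,3): OLD=22355584161/134217728 → NEW=255, ERR=-11869936479/134217728
(2,4): OLD=310839944291/4294967296 → NEW=0, ERR=310839944291/4294967296
(2,5): OLD=14497081710309/68719476736 → NEW=255, ERR=-3026384857371/68719476736
(3,0): OLD=447479945/16777216 → NEW=0, ERR=447479945/16777216
(3,1): OLD=14797768277/134217728 → NEW=0, ERR=14797768277/134217728
(3,2): OLD=172852689679/1073741824 → NEW=255, ERR=-100951475441/1073741824
(3,3): OLD=6456729235565/68719476736 → NEW=0, ERR=6456729235565/68719476736
(3,4): OLD=126409915571277/549755813888 → NEW=255, ERR=-13777816970163/549755813888
(3,5): OLD=1695855213513571/8796093022208 → NEW=255, ERR=-547148507149469/8796093022208
(4,0): OLD=75177404519/2147483648 → NEW=0, ERR=75177404519/2147483648
(4,1): OLD=2604740885563/34359738368 → NEW=0, ERR=2604740885563/34359738368
(4,2): OLD=121268498798913/1099511627776 → NEW=0, ERR=121268498798913/1099511627776
(4,3): OLD=3413584245405861/17592186044416 → NEW=255, ERR=-1072423195920219/17592186044416
(4,4): OLD=37072314548973045/281474976710656 → NEW=255, ERR=-34703804512244235/281474976710656
(4,5): OLD=680288880767383955/4503599627370496 → NEW=255, ERR=-468129024212092525/4503599627370496
(5,0): OLD=22624508040417/549755813888 → NEW=0, ERR=22624508040417/549755813888
(5,1): OLD=1839485423543025/17592186044416 → NEW=0, ERR=1839485423543025/17592186044416
(5,2): OLD=22169066829028459/140737488355328 → NEW=255, ERR=-13718992701580181/140737488355328
(5,3): OLD=261563117982436425/4503599627370496 → NEW=0, ERR=261563117982436425/4503599627370496
(5,4): OLD=1275245224107104393/9007199254740992 → NEW=255, ERR=-1021590585851848567/9007199254740992
(5,5): OLD=18618280101136755229/144115188075855872 → NEW=255, ERR=-18131092858206492131/144115188075855872
(6,0): OLD=11390177370781043/281474976710656 → NEW=0, ERR=11390177370781043/281474976710656
(6,1): OLD=367829049872535031/4503599627370496 → NEW=0, ERR=367829049872535031/4503599627370496
(6,2): OLD=1904035611094314655/18014398509481984 → NEW=0, ERR=1904035611094314655/18014398509481984
(6,3): OLD=50161498589180085443/288230376151711744 → NEW=255, ERR=-23337247329506409277/288230376151711744
(6,4): OLD=406630054657298777571/4611686018427387904 → NEW=0, ERR=406630054657298777571/4611686018427387904
(6,5): OLD=15803089882785988070741/73786976294838206464 → NEW=255, ERR=-3012589072397754577579/73786976294838206464
Row 0: ...###
Row 1: ..#.##
Row 2: ...#.#
Row 3: ..#.##
Row 4: ...###
Row 5: ..#.##
Row 6: ...#.#

Answer: ...###
..#.##
...#.#
..#.##
...###
..#.##
...#.#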